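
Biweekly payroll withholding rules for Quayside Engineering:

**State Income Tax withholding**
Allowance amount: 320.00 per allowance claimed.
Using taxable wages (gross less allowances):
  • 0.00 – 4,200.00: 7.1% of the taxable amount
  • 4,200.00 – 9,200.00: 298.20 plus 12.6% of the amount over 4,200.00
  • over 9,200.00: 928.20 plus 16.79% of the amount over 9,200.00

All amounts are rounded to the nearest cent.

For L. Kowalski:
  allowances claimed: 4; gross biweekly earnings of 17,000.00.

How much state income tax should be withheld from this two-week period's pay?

2,022.91

State Income Tax: taxable = 17,000.00 − 4×320.00 = 15,720.00
  928.20 + 16.79% × (15,720.00 − 9,200.00) = 928.20 + 16.79% × 6,520.00 = 2,022.91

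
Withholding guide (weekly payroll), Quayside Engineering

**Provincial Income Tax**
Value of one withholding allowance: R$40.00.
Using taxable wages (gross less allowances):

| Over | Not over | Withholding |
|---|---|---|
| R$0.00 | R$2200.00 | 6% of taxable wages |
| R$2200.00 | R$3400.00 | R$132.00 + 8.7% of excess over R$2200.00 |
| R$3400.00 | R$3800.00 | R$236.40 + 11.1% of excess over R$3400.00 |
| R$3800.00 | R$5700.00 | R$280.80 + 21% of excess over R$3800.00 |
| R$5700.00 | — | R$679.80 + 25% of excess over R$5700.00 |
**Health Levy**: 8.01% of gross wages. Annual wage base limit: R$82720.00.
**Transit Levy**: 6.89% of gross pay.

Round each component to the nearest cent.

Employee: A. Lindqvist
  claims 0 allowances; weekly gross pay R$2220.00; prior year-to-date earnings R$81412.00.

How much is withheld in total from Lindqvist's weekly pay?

Provincial Income Tax: taxable = R$2220.00
  R$132.00 + 8.7% × (R$2220.00 − R$2200.00) = R$132.00 + 8.7% × R$20.00 = R$133.74
Health Levy: cap R$82720.00 − YTD R$81412.00 = R$1308.00 subject; 8.01% × R$1308.00 = R$104.77
Transit Levy: 6.89% × R$2220.00 = R$152.96
Total: R$133.74 + R$104.77 + R$152.96 = R$391.47

R$391.47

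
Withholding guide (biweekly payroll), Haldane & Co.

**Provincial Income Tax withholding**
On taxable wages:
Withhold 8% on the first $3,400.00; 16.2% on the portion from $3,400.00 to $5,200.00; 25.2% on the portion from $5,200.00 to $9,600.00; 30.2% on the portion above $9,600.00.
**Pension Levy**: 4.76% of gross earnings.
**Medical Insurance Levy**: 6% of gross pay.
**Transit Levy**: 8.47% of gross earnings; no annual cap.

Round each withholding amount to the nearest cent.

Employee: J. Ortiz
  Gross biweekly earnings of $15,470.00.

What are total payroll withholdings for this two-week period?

Provincial Income Tax: taxable = $15,470.00
  $1,672.40 + 30.2% × ($15,470.00 − $9,600.00) = $1,672.40 + 30.2% × $5,870.00 = $3,445.14
Pension Levy: 4.76% × $15,470.00 = $736.37
Medical Insurance Levy: 6% × $15,470.00 = $928.20
Transit Levy: 8.47% × $15,470.00 = $1,310.31
Total: $3,445.14 + $736.37 + $928.20 + $1,310.31 = $6,420.02

$6,420.02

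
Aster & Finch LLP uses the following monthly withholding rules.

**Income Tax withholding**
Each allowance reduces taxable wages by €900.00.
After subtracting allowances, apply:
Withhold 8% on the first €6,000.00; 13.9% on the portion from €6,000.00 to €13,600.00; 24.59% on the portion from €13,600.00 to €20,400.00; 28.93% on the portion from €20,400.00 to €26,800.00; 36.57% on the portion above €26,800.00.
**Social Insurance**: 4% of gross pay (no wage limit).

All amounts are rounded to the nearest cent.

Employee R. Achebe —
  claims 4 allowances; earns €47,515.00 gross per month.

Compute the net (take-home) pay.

Income Tax: taxable = €47,515.00 − 4×€900.00 = €43,915.00
  €5,060.04 + 36.57% × (€43,915.00 − €26,800.00) = €5,060.04 + 36.57% × €17,115.00 = €11,319.00
Social Insurance: 4% × €47,515.00 = €1,900.60
Total withheld: €11,319.00 + €1,900.60 = €13,219.60
Net pay: €47,515.00 − €13,219.60 = €34,295.40

€34,295.40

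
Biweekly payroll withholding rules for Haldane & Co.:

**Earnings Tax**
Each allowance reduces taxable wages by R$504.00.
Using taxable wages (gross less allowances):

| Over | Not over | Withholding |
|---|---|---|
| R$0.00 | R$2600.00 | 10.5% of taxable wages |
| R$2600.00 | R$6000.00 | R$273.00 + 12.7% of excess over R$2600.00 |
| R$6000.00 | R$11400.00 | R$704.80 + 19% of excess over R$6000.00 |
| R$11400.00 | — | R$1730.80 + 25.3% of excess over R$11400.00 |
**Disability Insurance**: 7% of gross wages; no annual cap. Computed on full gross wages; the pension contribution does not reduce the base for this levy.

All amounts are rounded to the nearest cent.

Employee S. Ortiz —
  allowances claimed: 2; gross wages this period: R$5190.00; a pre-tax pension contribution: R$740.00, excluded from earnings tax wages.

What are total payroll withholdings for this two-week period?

R$743.23

Earnings Tax: taxable = R$5190.00 − R$740.00 − 2×R$504.00 = R$3442.00
  R$273.00 + 12.7% × (R$3442.00 − R$2600.00) = R$273.00 + 12.7% × R$842.00 = R$379.93
Disability Insurance: 7% × R$5190.00 = R$363.30
Total: R$379.93 + R$363.30 = R$743.23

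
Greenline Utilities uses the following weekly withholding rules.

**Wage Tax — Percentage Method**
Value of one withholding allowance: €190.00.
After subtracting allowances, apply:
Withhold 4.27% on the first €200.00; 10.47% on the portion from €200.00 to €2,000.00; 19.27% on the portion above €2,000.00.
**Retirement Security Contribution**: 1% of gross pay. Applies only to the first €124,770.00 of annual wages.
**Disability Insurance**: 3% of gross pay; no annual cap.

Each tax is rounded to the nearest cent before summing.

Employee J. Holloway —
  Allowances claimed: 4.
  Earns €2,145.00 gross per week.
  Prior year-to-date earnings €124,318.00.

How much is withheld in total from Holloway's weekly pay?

Wage Tax: taxable = €2,145.00 − 4×€190.00 = €1,385.00
  €8.54 + 10.47% × (€1,385.00 − €200.00) = €8.54 + 10.47% × €1,185.00 = €132.61
Retirement Security Contribution: cap €124,770.00 − YTD €124,318.00 = €452.00 subject; 1% × €452.00 = €4.52
Disability Insurance: 3% × €2,145.00 = €64.35
Total: €132.61 + €4.52 + €64.35 = €201.48

€201.48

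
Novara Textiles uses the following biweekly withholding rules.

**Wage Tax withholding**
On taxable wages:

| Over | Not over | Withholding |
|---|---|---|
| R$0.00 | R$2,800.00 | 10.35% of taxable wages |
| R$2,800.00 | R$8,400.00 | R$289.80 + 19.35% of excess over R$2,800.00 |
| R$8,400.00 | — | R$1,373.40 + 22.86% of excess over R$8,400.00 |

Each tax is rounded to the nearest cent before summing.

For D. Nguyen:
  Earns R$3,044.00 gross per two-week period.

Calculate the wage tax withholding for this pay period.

Wage Tax: taxable = R$3,044.00
  R$289.80 + 19.35% × (R$3,044.00 − R$2,800.00) = R$289.80 + 19.35% × R$244.00 = R$337.01

R$337.01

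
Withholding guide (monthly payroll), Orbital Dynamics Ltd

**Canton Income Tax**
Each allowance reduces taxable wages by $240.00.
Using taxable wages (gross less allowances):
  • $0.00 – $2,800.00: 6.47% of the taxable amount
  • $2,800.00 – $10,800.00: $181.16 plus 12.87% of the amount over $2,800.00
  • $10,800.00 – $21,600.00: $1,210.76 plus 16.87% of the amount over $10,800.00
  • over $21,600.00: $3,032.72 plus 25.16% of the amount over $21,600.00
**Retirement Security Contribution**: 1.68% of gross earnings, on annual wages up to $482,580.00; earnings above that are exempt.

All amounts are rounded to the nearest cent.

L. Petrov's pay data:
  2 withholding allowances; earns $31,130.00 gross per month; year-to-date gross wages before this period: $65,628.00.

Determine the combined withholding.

$5,832.68

Canton Income Tax: taxable = $31,130.00 − 2×$240.00 = $30,650.00
  $3,032.72 + 25.16% × ($30,650.00 − $21,600.00) = $3,032.72 + 25.16% × $9,050.00 = $5,309.70
Retirement Security Contribution: 1.68% × $31,130.00 = $522.98
Total: $5,309.70 + $522.98 = $5,832.68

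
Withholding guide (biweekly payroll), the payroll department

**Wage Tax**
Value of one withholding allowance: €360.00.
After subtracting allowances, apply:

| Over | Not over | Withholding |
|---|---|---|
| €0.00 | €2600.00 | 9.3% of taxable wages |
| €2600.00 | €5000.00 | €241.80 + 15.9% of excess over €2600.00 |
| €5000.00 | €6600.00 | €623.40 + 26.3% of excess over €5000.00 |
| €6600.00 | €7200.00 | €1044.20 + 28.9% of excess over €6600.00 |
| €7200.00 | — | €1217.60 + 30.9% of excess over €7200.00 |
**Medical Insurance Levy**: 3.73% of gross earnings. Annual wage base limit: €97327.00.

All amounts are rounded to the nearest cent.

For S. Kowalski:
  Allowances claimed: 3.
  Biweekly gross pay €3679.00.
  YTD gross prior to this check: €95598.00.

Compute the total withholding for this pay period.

€306.20

Wage Tax: taxable = €3679.00 − 3×€360.00 = €2599.00
  9.3% × €2599.00 = €241.71
Medical Insurance Levy: cap €97327.00 − YTD €95598.00 = €1729.00 subject; 3.73% × €1729.00 = €64.49
Total: €241.71 + €64.49 = €306.20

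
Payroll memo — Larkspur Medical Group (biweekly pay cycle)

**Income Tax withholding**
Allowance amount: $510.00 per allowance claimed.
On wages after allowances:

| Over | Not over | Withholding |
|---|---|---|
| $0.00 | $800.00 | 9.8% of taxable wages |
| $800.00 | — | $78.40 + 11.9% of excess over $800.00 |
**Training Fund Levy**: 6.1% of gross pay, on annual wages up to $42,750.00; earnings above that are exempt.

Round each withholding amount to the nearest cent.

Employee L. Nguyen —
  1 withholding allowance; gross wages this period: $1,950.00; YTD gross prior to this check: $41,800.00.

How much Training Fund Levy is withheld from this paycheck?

$57.95

Training Fund Levy: cap $42,750.00 − YTD $41,800.00 = $950.00 subject; 6.1% × $950.00 = $57.95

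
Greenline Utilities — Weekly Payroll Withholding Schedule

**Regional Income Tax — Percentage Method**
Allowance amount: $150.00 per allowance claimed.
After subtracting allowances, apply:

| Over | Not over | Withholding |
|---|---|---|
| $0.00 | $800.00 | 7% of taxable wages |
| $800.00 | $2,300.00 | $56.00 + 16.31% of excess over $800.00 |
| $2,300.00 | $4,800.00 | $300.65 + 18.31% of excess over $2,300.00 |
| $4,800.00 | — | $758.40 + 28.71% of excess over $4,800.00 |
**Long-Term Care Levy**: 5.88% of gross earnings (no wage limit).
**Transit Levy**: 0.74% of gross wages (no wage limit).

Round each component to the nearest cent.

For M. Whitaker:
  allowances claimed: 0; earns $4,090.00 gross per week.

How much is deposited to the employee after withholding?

Regional Income Tax: taxable = $4,090.00
  $300.65 + 18.31% × ($4,090.00 − $2,300.00) = $300.65 + 18.31% × $1,790.00 = $628.40
Long-Term Care Levy: 5.88% × $4,090.00 = $240.49
Transit Levy: 0.74% × $4,090.00 = $30.27
Total withheld: $628.40 + $240.49 + $30.27 = $899.16
Net pay: $4,090.00 − $899.16 = $3,190.84

$3,190.84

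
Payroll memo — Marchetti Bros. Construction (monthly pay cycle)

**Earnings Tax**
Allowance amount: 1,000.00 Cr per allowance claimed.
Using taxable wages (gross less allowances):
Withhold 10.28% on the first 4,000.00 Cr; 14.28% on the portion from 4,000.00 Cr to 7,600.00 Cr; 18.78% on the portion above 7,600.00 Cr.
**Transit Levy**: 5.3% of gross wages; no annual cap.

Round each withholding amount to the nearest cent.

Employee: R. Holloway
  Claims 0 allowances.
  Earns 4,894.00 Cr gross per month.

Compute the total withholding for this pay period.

Earnings Tax: taxable = 4,894.00 Cr
  411.20 Cr + 14.28% × (4,894.00 Cr − 4,000.00 Cr) = 411.20 Cr + 14.28% × 894.00 Cr = 538.86 Cr
Transit Levy: 5.3% × 4,894.00 Cr = 259.38 Cr
Total: 538.86 Cr + 259.38 Cr = 798.24 Cr

798.24 Cr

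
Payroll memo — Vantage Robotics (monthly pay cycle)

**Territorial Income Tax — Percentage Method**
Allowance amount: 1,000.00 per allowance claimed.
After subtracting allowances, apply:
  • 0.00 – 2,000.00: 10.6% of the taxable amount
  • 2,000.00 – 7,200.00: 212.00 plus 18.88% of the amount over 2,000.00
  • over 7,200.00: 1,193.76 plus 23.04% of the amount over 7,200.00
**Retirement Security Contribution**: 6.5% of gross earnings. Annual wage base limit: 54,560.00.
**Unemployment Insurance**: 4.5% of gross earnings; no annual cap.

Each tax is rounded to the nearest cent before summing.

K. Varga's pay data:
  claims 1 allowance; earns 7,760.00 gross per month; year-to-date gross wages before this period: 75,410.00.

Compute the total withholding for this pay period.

Territorial Income Tax: taxable = 7,760.00 − 1×1,000.00 = 6,760.00
  212.00 + 18.88% × (6,760.00 − 2,000.00) = 212.00 + 18.88% × 4,760.00 = 1,110.69
Retirement Security Contribution: YTD 75,410.00 ≥ cap 54,560.00 → 0.00
Unemployment Insurance: 4.5% × 7,760.00 = 349.20
Total: 1,110.69 + 0.00 + 349.20 = 1,459.89

1,459.89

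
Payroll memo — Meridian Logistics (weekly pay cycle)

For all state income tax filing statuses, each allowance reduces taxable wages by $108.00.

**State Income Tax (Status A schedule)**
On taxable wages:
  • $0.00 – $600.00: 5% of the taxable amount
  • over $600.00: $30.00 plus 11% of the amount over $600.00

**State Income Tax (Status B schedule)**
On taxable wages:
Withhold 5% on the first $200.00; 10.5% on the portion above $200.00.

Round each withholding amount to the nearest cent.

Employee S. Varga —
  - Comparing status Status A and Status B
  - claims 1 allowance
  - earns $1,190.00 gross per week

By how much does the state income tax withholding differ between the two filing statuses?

State Income Tax (Status A): taxable = $1,190.00 − 1×$108.00 = $1,082.00
  $30.00 + 11% × ($1,082.00 − $600.00) = $30.00 + 11% × $482.00 = $83.02
State Income Tax (Status B): taxable = $1,190.00 − 1×$108.00 = $1,082.00
  $10.00 + 10.5% × ($1,082.00 − $200.00) = $10.00 + 10.5% × $882.00 = $102.61
Difference: |$83.02 − $102.61| = $19.59 (higher under Status B)

$19.59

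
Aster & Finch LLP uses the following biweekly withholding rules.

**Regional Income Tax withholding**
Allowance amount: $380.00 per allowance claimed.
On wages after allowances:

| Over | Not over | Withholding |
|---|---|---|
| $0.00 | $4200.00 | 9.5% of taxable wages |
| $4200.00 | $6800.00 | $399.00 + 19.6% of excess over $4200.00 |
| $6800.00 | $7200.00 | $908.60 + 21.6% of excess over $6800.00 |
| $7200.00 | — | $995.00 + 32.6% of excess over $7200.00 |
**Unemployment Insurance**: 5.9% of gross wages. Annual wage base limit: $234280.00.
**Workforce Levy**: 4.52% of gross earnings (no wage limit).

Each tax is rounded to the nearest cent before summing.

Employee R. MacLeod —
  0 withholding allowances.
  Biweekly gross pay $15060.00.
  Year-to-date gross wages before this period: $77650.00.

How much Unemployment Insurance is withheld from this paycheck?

$888.54

Unemployment Insurance: 5.9% × $15060.00 = $888.54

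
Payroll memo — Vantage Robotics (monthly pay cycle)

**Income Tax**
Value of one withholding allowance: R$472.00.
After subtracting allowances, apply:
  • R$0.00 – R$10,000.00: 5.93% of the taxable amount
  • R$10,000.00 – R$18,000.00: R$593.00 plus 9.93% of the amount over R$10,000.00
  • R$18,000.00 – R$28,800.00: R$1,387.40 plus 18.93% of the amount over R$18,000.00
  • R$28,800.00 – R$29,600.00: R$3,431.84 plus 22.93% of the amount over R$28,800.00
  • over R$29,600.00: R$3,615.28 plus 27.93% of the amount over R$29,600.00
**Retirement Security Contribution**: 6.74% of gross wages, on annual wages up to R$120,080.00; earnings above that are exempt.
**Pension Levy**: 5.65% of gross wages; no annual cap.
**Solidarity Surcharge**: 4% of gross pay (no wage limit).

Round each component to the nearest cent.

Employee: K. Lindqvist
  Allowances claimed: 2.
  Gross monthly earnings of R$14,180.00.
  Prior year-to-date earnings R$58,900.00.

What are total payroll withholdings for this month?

R$3,238.43

Income Tax: taxable = R$14,180.00 − 2×R$472.00 = R$13,236.00
  R$593.00 + 9.93% × (R$13,236.00 − R$10,000.00) = R$593.00 + 9.93% × R$3,236.00 = R$914.33
Retirement Security Contribution: 6.74% × R$14,180.00 = R$955.73
Pension Levy: 5.65% × R$14,180.00 = R$801.17
Solidarity Surcharge: 4% × R$14,180.00 = R$567.20
Total: R$914.33 + R$955.73 + R$801.17 + R$567.20 = R$3,238.43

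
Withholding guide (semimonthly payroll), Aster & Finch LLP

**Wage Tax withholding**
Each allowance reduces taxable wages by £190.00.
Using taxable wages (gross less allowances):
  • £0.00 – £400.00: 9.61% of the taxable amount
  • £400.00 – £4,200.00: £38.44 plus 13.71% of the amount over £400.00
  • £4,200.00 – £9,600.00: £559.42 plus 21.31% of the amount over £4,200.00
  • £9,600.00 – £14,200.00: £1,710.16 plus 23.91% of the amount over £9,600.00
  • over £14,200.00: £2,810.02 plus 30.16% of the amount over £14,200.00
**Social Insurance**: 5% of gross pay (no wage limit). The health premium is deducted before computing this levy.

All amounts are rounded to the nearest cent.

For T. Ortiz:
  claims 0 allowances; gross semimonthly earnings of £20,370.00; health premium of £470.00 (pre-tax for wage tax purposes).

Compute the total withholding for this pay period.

Wage Tax: taxable = £20,370.00 − £470.00 = £19,900.00
  £2,810.02 + 30.16% × (£19,900.00 − £14,200.00) = £2,810.02 + 30.16% × £5,700.00 = £4,529.14
Social Insurance: 5% × £19,900.00 = £995.00
Total: £4,529.14 + £995.00 = £5,524.14

£5,524.14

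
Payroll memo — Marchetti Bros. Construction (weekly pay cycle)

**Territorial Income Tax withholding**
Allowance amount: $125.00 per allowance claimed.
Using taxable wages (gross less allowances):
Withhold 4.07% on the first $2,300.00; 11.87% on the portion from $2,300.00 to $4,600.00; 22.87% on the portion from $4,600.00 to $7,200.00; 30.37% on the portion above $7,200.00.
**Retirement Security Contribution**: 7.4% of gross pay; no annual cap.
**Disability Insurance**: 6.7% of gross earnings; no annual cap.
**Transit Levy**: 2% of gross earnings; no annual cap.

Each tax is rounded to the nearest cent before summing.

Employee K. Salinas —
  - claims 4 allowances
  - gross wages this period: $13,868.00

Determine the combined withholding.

Territorial Income Tax: taxable = $13,868.00 − 4×$125.00 = $13,368.00
  $961.24 + 30.37% × ($13,368.00 − $7,200.00) = $961.24 + 30.37% × $6,168.00 = $2,834.46
Retirement Security Contribution: 7.4% × $13,868.00 = $1,026.23
Disability Insurance: 6.7% × $13,868.00 = $929.16
Transit Levy: 2% × $13,868.00 = $277.36
Total: $2,834.46 + $1,026.23 + $929.16 + $277.36 = $5,067.21

$5,067.21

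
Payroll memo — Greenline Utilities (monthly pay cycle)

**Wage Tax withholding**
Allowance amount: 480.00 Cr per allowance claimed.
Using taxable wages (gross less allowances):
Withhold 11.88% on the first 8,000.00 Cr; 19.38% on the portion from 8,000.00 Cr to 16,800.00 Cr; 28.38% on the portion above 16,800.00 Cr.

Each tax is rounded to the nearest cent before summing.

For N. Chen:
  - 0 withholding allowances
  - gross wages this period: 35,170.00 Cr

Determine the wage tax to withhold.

7,869.25 Cr

Wage Tax: taxable = 35,170.00 Cr
  2,655.84 Cr + 28.38% × (35,170.00 Cr − 16,800.00 Cr) = 2,655.84 Cr + 28.38% × 18,370.00 Cr = 7,869.25 Cr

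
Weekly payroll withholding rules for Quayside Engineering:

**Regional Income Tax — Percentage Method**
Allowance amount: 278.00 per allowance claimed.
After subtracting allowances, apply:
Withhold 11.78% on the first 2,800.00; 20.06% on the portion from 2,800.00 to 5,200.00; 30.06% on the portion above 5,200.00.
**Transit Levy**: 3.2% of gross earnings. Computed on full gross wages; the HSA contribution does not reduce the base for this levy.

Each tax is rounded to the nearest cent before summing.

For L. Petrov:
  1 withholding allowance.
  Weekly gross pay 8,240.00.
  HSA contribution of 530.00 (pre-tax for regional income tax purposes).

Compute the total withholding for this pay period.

Regional Income Tax: taxable = 8,240.00 − 530.00 − 1×278.00 = 7,432.00
  811.28 + 30.06% × (7,432.00 − 5,200.00) = 811.28 + 30.06% × 2,232.00 = 1,482.22
Transit Levy: 3.2% × 8,240.00 = 263.68
Total: 1,482.22 + 263.68 = 1,745.90

1,745.90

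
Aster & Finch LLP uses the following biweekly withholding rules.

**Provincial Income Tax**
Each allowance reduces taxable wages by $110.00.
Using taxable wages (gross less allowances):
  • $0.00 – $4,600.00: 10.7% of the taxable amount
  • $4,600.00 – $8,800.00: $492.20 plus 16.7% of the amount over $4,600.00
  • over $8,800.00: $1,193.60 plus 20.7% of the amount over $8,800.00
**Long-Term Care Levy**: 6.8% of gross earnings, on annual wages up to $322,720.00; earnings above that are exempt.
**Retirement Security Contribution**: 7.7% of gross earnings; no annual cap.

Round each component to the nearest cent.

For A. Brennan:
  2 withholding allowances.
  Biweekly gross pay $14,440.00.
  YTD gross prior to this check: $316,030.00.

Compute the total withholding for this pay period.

Provincial Income Tax: taxable = $14,440.00 − 2×$110.00 = $14,220.00
  $1,193.60 + 20.7% × ($14,220.00 − $8,800.00) = $1,193.60 + 20.7% × $5,420.00 = $2,315.54
Long-Term Care Levy: cap $322,720.00 − YTD $316,030.00 = $6,690.00 subject; 6.8% × $6,690.00 = $454.92
Retirement Security Contribution: 7.7% × $14,440.00 = $1,111.88
Total: $2,315.54 + $454.92 + $1,111.88 = $3,882.34

$3,882.34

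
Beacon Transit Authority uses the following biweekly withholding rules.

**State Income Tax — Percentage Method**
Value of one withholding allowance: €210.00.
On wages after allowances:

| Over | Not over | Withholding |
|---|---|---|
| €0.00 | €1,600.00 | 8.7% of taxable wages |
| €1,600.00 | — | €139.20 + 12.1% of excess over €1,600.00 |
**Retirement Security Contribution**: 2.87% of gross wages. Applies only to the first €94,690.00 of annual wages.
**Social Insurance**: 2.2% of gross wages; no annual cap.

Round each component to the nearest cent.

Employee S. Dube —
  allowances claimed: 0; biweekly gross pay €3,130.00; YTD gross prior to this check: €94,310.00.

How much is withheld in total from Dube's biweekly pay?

State Income Tax: taxable = €3,130.00
  €139.20 + 12.1% × (€3,130.00 − €1,600.00) = €139.20 + 12.1% × €1,530.00 = €324.33
Retirement Security Contribution: cap €94,690.00 − YTD €94,310.00 = €380.00 subject; 2.87% × €380.00 = €10.91
Social Insurance: 2.2% × €3,130.00 = €68.86
Total: €324.33 + €10.91 + €68.86 = €404.10

€404.10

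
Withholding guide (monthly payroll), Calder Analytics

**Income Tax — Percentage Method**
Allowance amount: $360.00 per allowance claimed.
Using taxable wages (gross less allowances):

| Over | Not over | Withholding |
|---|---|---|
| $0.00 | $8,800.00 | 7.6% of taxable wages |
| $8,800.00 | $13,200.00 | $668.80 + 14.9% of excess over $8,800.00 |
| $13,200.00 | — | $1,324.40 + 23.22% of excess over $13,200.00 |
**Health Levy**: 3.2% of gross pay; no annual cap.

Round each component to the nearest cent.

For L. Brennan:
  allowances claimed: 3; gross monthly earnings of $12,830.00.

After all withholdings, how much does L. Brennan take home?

Income Tax: taxable = $12,830.00 − 3×$360.00 = $11,750.00
  $668.80 + 14.9% × ($11,750.00 − $8,800.00) = $668.80 + 14.9% × $2,950.00 = $1,108.35
Health Levy: 3.2% × $12,830.00 = $410.56
Total withheld: $1,108.35 + $410.56 = $1,518.91
Net pay: $12,830.00 − $1,518.91 = $11,311.09

$11,311.09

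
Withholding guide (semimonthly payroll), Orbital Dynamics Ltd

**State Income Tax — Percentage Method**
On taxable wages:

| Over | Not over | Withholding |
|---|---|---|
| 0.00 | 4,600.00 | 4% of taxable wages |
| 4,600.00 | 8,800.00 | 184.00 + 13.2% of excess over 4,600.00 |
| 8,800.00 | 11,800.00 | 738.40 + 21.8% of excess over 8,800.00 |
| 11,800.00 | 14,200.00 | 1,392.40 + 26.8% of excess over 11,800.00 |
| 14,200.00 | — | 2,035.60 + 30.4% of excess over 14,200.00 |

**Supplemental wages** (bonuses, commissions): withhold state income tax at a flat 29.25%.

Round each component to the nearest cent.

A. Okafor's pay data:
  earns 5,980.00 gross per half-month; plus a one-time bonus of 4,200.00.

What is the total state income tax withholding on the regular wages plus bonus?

State Income Tax: taxable = 5,980.00
  184.00 + 13.2% × (5,980.00 − 4,600.00) = 184.00 + 13.2% × 1,380.00 = 366.16
Supplemental (29.25% flat on bonus): 29.25% × 4,200.00 = 1,228.50
Total state income tax: 366.16 + 1,228.50 = 1,594.66

1,594.66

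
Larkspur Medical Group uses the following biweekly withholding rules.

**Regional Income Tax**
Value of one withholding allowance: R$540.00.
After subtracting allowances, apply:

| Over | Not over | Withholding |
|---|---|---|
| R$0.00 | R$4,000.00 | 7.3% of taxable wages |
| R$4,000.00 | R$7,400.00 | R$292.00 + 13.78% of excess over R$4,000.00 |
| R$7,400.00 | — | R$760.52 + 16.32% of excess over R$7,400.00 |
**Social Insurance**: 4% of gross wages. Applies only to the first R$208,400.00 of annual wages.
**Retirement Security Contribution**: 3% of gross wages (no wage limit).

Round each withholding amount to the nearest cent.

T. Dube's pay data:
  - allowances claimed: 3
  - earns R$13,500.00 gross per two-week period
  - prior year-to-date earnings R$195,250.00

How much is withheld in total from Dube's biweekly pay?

R$2,422.66

Regional Income Tax: taxable = R$13,500.00 − 3×R$540.00 = R$11,880.00
  R$760.52 + 16.32% × (R$11,880.00 − R$7,400.00) = R$760.52 + 16.32% × R$4,480.00 = R$1,491.66
Social Insurance: cap R$208,400.00 − YTD R$195,250.00 = R$13,150.00 subject; 4% × R$13,150.00 = R$526.00
Retirement Security Contribution: 3% × R$13,500.00 = R$405.00
Total: R$1,491.66 + R$526.00 + R$405.00 = R$2,422.66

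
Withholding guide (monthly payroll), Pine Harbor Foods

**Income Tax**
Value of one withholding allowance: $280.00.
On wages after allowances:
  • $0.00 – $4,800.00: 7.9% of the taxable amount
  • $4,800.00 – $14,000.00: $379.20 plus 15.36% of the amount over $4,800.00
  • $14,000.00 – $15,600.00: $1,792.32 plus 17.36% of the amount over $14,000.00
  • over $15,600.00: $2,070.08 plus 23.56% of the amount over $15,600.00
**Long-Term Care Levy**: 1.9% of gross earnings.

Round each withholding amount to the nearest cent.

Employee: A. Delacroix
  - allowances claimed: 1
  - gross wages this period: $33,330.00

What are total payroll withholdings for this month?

$6,814.57

Income Tax: taxable = $33,330.00 − 1×$280.00 = $33,050.00
  $2,070.08 + 23.56% × ($33,050.00 − $15,600.00) = $2,070.08 + 23.56% × $17,450.00 = $6,181.30
Long-Term Care Levy: 1.9% × $33,330.00 = $633.27
Total: $6,181.30 + $633.27 = $6,814.57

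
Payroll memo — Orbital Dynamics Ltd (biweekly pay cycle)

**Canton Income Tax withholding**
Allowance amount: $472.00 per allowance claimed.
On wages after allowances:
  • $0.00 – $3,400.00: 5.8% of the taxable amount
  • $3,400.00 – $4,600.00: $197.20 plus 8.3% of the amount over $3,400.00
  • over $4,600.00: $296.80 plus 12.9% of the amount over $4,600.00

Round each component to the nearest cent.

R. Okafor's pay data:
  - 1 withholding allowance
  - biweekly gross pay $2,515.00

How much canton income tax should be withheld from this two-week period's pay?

$118.49

Canton Income Tax: taxable = $2,515.00 − 1×$472.00 = $2,043.00
  5.8% × $2,043.00 = $118.49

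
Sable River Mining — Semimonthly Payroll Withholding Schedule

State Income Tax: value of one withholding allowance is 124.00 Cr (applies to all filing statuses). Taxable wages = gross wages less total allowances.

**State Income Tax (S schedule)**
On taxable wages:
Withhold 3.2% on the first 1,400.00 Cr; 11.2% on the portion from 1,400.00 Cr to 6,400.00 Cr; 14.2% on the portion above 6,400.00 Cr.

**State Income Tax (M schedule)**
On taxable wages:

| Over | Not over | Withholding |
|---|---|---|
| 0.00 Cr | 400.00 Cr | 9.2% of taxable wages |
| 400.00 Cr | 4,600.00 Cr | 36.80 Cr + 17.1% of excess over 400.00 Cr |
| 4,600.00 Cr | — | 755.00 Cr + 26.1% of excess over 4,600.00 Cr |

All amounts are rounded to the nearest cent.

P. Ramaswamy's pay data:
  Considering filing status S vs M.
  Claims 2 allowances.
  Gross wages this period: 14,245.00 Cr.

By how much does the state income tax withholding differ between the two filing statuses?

State Income Tax (S): taxable = 14,245.00 Cr − 2×124.00 Cr = 13,997.00 Cr
  604.80 Cr + 14.2% × (13,997.00 Cr − 6,400.00 Cr) = 604.80 Cr + 14.2% × 7,597.00 Cr = 1,683.57 Cr
State Income Tax (M): taxable = 14,245.00 Cr − 2×124.00 Cr = 13,997.00 Cr
  755.00 Cr + 26.1% × (13,997.00 Cr − 4,600.00 Cr) = 755.00 Cr + 26.1% × 9,397.00 Cr = 3,207.62 Cr
Difference: |1,683.57 Cr − 3,207.62 Cr| = 1,524.05 Cr (higher under M)

1,524.05 Cr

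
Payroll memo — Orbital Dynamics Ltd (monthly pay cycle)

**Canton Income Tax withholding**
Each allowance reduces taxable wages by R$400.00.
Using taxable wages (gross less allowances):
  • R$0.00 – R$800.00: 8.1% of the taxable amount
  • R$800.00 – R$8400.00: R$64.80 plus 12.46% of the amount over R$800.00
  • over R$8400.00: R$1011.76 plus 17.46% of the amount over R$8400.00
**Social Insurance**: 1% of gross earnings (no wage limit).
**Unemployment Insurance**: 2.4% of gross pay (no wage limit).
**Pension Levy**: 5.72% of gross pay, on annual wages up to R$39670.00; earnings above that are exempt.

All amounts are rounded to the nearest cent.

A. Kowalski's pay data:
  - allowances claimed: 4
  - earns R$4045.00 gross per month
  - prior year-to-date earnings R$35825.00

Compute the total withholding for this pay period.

R$627.23

Canton Income Tax: taxable = R$4045.00 − 4×R$400.00 = R$2445.00
  R$64.80 + 12.46% × (R$2445.00 − R$800.00) = R$64.80 + 12.46% × R$1645.00 = R$269.77
Social Insurance: 1% × R$4045.00 = R$40.45
Unemployment Insurance: 2.4% × R$4045.00 = R$97.08
Pension Levy: cap R$39670.00 − YTD R$35825.00 = R$3845.00 subject; 5.72% × R$3845.00 = R$219.93
Total: R$269.77 + R$40.45 + R$97.08 + R$219.93 = R$627.23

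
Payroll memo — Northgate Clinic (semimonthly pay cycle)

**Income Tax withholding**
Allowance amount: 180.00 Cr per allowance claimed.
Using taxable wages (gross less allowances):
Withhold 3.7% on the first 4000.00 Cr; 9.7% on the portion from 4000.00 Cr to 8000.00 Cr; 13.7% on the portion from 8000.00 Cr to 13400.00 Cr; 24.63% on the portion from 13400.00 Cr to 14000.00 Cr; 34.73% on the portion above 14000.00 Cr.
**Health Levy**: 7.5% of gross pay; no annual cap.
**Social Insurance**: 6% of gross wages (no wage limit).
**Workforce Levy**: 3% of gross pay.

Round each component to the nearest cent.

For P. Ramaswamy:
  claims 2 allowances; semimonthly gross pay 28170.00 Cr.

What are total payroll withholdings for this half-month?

Income Tax: taxable = 28170.00 Cr − 2×180.00 Cr = 27810.00 Cr
  1423.58 Cr + 34.73% × (27810.00 Cr − 14000.00 Cr) = 1423.58 Cr + 34.73% × 13810.00 Cr = 6219.79 Cr
Health Levy: 7.5% × 28170.00 Cr = 2112.75 Cr
Social Insurance: 6% × 28170.00 Cr = 1690.20 Cr
Workforce Levy: 3% × 28170.00 Cr = 845.10 Cr
Total: 6219.79 Cr + 2112.75 Cr + 1690.20 Cr + 845.10 Cr = 10867.84 Cr

10867.84 Cr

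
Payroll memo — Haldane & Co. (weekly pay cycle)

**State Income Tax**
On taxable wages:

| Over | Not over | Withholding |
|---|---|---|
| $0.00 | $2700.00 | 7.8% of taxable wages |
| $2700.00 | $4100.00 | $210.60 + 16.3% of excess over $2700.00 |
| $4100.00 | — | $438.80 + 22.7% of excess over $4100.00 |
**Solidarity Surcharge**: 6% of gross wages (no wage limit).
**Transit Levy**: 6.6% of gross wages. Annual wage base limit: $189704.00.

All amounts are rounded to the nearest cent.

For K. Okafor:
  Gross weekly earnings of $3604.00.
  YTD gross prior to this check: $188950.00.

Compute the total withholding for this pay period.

$623.95

State Income Tax: taxable = $3604.00
  $210.60 + 16.3% × ($3604.00 − $2700.00) = $210.60 + 16.3% × $904.00 = $357.95
Solidarity Surcharge: 6% × $3604.00 = $216.24
Transit Levy: cap $189704.00 − YTD $188950.00 = $754.00 subject; 6.6% × $754.00 = $49.76
Total: $357.95 + $216.24 + $49.76 = $623.95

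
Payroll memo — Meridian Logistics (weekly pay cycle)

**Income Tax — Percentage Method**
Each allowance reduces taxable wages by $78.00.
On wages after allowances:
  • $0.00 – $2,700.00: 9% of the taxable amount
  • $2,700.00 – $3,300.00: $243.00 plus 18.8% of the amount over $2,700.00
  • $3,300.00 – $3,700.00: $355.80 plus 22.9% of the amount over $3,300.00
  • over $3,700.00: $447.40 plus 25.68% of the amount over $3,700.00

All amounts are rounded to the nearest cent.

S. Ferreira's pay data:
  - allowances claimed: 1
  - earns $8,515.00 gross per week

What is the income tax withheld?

$1,663.86

Income Tax: taxable = $8,515.00 − 1×$78.00 = $8,437.00
  $447.40 + 25.68% × ($8,437.00 − $3,700.00) = $447.40 + 25.68% × $4,737.00 = $1,663.86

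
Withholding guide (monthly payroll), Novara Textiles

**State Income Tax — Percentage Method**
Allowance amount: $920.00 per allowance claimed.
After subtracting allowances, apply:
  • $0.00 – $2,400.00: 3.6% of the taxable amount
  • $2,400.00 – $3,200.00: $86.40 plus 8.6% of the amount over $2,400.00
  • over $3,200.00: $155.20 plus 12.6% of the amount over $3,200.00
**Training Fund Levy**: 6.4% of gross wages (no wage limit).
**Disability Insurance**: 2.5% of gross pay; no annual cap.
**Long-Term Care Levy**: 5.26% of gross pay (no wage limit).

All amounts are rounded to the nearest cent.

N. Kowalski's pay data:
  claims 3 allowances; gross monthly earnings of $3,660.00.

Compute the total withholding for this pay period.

$550.66

State Income Tax: taxable = $3,660.00 − 3×$920.00 = $900.00
  3.6% × $900.00 = $32.40
Training Fund Levy: 6.4% × $3,660.00 = $234.24
Disability Insurance: 2.5% × $3,660.00 = $91.50
Long-Term Care Levy: 5.26% × $3,660.00 = $192.52
Total: $32.40 + $234.24 + $91.50 + $192.52 = $550.66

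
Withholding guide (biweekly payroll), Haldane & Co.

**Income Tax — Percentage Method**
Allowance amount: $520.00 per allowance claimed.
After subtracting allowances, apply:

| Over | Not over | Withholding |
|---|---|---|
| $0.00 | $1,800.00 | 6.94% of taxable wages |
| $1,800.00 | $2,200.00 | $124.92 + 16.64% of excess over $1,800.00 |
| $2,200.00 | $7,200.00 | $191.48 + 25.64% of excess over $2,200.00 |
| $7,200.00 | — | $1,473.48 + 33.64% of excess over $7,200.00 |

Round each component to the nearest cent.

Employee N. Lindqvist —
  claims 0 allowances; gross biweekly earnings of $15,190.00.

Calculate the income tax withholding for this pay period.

$4,161.32

Income Tax: taxable = $15,190.00
  $1,473.48 + 33.64% × ($15,190.00 − $7,200.00) = $1,473.48 + 33.64% × $7,990.00 = $4,161.32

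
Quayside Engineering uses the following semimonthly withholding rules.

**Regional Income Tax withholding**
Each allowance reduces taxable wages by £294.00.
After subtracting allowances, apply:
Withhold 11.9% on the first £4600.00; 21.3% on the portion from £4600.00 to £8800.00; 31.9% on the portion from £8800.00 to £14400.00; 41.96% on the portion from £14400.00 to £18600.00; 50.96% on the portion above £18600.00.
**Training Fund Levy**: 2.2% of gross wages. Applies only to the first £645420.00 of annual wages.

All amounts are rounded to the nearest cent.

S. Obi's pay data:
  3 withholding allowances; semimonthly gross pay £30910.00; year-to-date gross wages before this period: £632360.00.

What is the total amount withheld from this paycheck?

Regional Income Tax: taxable = £30910.00 − 3×£294.00 = £30028.00
  £4990.72 + 50.96% × (£30028.00 − £18600.00) = £4990.72 + 50.96% × £11428.00 = £10814.43
Training Fund Levy: cap £645420.00 − YTD £632360.00 = £13060.00 subject; 2.2% × £13060.00 = £287.32
Total: £10814.43 + £287.32 = £11101.75

£11101.75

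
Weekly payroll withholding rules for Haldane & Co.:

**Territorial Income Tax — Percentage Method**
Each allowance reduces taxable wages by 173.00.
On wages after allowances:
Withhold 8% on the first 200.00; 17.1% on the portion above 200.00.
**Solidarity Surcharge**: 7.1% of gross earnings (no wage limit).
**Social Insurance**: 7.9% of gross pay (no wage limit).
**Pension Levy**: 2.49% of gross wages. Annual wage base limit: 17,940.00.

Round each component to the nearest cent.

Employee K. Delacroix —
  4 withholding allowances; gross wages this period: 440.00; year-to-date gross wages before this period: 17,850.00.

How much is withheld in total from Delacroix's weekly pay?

68.24

Territorial Income Tax: taxable = 440.00 − 4×173.00 = -252.00
  Taxable ≤ 0 → 0.00
Solidarity Surcharge: 7.1% × 440.00 = 31.24
Social Insurance: 7.9% × 440.00 = 34.76
Pension Levy: cap 17,940.00 − YTD 17,850.00 = 90.00 subject; 2.49% × 90.00 = 2.24
Total: 0.00 + 31.24 + 34.76 + 2.24 = 68.24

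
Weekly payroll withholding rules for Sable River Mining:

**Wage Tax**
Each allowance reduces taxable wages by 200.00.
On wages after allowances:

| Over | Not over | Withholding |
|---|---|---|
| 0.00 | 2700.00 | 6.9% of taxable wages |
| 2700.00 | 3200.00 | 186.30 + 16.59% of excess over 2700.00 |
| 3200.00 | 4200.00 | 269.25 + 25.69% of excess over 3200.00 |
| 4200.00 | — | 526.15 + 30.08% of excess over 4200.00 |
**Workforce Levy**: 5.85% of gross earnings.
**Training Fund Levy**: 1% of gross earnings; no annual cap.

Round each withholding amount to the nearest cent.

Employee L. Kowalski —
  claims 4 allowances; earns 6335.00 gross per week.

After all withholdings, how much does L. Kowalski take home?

4973.33

Wage Tax: taxable = 6335.00 − 4×200.00 = 5535.00
  526.15 + 30.08% × (5535.00 − 4200.00) = 526.15 + 30.08% × 1335.00 = 927.72
Workforce Levy: 5.85% × 6335.00 = 370.60
Training Fund Levy: 1% × 6335.00 = 63.35
Total withheld: 927.72 + 370.60 + 63.35 = 1361.67
Net pay: 6335.00 − 1361.67 = 4973.33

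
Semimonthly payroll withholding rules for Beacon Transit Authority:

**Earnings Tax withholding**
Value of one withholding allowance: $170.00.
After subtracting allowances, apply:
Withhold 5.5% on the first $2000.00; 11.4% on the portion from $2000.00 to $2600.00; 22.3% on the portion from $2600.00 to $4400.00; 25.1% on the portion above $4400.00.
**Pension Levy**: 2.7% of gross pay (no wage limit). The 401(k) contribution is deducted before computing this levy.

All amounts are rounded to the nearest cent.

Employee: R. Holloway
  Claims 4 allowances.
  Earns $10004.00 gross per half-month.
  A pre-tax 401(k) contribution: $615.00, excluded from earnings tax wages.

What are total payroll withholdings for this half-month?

Earnings Tax: taxable = $10004.00 − $615.00 − 4×$170.00 = $8709.00
  $579.80 + 25.1% × ($8709.00 − $4400.00) = $579.80 + 25.1% × $4309.00 = $1661.36
Pension Levy: 2.7% × $9389.00 = $253.50
Total: $1661.36 + $253.50 = $1914.86

$1914.86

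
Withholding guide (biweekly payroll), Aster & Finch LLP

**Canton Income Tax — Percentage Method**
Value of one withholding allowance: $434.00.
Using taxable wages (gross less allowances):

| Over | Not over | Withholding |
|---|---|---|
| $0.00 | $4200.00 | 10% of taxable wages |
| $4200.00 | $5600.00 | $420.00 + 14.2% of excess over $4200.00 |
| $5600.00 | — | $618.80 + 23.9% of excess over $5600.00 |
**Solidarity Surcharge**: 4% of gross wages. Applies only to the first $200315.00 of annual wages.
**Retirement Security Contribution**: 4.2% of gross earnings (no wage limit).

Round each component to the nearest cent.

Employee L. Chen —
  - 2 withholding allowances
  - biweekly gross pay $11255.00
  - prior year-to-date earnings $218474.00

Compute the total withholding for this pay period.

Canton Income Tax: taxable = $11255.00 − 2×$434.00 = $10387.00
  $618.80 + 23.9% × ($10387.00 − $5600.00) = $618.80 + 23.9% × $4787.00 = $1762.89
Solidarity Surcharge: YTD $218474.00 ≥ cap $200315.00 → $0.00
Retirement Security Contribution: 4.2% × $11255.00 = $472.71
Total: $1762.89 + $0.00 + $472.71 = $2235.60

$2235.60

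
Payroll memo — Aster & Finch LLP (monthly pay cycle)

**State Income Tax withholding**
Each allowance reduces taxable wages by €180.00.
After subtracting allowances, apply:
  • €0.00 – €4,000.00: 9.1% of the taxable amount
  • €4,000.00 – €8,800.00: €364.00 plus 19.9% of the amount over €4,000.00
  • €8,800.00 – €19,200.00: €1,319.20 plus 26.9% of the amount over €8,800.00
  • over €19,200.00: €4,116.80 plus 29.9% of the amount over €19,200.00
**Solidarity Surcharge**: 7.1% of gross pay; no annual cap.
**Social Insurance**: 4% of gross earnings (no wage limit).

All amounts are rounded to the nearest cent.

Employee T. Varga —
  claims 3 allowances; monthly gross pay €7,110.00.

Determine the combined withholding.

€1,664.64

State Income Tax: taxable = €7,110.00 − 3×€180.00 = €6,570.00
  €364.00 + 19.9% × (€6,570.00 − €4,000.00) = €364.00 + 19.9% × €2,570.00 = €875.43
Solidarity Surcharge: 7.1% × €7,110.00 = €504.81
Social Insurance: 4% × €7,110.00 = €284.40
Total: €875.43 + €504.81 + €284.40 = €1,664.64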